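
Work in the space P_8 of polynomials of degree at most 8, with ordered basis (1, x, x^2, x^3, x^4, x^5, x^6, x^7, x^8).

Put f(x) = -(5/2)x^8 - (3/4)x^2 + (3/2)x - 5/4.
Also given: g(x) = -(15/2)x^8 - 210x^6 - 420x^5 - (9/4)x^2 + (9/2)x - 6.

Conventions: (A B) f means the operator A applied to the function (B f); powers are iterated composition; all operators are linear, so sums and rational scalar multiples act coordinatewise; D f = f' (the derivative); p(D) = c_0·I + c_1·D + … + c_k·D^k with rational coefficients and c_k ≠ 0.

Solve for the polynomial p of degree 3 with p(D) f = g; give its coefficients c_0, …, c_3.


c_0 = 3, c_1 = 0, c_2 = 3/2, c_3 = 1/2

D^0 f = -(5/2)x^8 - (3/4)x^2 + (3/2)x - 5/4
D^1 f = -20x^7 - (3/2)x + 3/2
D^2 f = -140x^6 - 3/2
D^3 f = -840x^5
matching coefficients of g against c_0 f + c_1 Df + … from the top degree down determines the c_i
solution: c_0 = 3, c_1 = 0, c_2 = 3/2, c_3 = 1/2


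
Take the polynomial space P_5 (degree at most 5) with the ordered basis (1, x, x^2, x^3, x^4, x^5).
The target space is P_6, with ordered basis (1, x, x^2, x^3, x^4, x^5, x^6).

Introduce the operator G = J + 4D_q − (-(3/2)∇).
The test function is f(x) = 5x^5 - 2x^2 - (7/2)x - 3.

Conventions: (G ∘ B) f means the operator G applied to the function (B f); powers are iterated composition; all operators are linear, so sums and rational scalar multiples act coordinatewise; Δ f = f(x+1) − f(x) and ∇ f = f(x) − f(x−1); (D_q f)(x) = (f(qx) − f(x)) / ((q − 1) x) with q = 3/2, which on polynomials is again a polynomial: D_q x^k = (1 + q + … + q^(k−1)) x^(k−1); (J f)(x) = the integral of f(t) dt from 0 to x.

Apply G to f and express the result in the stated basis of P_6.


the result is g(x) = (5/6)x^6 + (1205/4)x^4 - (227/3)x^3 + (293/4)x^2 - (133/2)x - 35/4

J f = (5/6)x^6 - (2/3)x^3 - (7/4)x^2 - 3x
D_q f = (1055/16)x^4 - 5x - 7/2
(4D_q) f = (1055/4)x^4 - 20x - 14
∇ f = 25x^4 - 50x^3 + 50x^2 - 29x + 7/2
(-(3/2)∇) f = -(75/2)x^4 + 75x^3 - 75x^2 + (87/2)x - 21/4
(-(-(3/2)∇)) f = (75/2)x^4 - 75x^3 + 75x^2 - (87/2)x + 21/4
(J + 4D_q − (-(3/2)∇)) f = (5/6)x^6 + (1205/4)x^4 - (227/3)x^3 + (293/4)x^2 - (133/2)x - 35/4


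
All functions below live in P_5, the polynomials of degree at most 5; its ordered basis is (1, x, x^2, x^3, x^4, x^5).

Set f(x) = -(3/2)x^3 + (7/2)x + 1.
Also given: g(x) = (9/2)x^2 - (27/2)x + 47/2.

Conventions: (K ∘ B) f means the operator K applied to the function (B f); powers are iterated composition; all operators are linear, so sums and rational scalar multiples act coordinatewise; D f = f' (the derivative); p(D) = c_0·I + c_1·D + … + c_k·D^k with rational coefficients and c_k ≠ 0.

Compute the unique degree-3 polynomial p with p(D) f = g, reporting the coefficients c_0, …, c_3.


c_0 = 0, c_1 = -1, c_2 = 3/2, c_3 = -3

D^0 f = -(3/2)x^3 + (7/2)x + 1
D^1 f = -(9/2)x^2 + 7/2
D^2 f = -9x
D^3 f = -9
matching coefficients of g against c_0 f + c_1 Df + … from the top degree down determines the c_i
solution: c_0 = 0, c_1 = -1, c_2 = 3/2, c_3 = -3


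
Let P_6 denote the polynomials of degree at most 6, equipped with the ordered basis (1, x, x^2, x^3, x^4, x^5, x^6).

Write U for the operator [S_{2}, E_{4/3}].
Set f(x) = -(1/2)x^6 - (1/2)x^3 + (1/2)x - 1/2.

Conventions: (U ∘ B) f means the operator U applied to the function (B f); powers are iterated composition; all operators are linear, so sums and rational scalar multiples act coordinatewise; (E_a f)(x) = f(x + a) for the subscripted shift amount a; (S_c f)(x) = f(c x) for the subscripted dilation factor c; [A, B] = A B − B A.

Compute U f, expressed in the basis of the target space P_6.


E_{4/3} f = -(1/2)x^6 - 4x^5 - (40/3)x^4 - (1307/54)x^3 - (694/27)x^2 - (2399/162)x - 5581/1458
S_{2} E_{4/3} f = -32x^6 - 128x^5 - (640/3)x^4 - (5228/27)x^3 - (2776/27)x^2 - (2399/81)x - 5581/1458
S_{2} f = -32x^6 - 4x^3 + x - 1/2
E_{4/3} S_{2} f = -32x^6 - 256x^5 - (2560/3)x^4 - (41068/27)x^3 - (41392/27)x^2 - (67183/81)x - 274753/1458
[S_{2}, E_{4/3}] f = 128x^5 + 640x^4 + (35840/27)x^3 + (12872/9)x^2 + (64784/81)x + 14954/81

the image equals g(x) = 128x^5 + 640x^4 + (35840/27)x^3 + (12872/9)x^2 + (64784/81)x + 14954/81


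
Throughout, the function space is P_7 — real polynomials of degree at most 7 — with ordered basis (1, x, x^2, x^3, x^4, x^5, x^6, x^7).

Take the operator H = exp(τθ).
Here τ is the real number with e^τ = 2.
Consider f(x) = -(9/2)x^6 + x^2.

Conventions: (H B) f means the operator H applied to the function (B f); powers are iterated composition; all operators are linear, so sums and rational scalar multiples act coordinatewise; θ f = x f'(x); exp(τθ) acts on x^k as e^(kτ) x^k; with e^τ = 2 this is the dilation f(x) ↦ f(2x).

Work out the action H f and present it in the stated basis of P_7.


exp(τθ) x^k = e^(kτ) x^k; with e^τ = 2 this sends x^k to 2^k x^k
x^2 ↦ 4 x^2
x^6 ↦ 64 x^6
applying this coordinatewise to f: exp(τθ) f = -288x^6 + 4x^2

the image equals g(x) = -288x^6 + 4x^2


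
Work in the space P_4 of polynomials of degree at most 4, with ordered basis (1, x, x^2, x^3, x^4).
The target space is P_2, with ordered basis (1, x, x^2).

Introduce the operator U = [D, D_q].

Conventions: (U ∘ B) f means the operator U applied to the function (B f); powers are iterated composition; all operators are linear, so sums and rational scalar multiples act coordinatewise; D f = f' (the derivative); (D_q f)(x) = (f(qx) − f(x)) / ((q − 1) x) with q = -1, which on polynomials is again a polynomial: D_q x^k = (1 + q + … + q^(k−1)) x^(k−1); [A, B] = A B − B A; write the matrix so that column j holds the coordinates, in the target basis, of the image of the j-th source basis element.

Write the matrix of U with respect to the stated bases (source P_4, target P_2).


image of 1: 0
image of x: 0
image of x^2: -2
image of x^3: 2x
image of x^4: -4x^2
each image's coordinates form column j of the matrix

the matrix is [[0, 0, -2, 0, 0]; [0, 0, 0, 2, 0]; [0, 0, 0, 0, -4]] (rows listed top to bottom)


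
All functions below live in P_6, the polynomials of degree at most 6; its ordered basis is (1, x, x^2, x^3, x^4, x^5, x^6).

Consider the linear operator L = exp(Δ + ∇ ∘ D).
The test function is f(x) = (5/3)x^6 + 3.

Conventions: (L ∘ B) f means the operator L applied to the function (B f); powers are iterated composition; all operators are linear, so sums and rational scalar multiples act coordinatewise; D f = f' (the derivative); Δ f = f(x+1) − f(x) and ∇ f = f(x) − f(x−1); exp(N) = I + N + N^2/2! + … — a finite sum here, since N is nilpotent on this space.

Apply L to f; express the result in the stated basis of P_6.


the image equals g(x) = (5/3)x^6 + 10x^5 + 100x^4 + (800/3)x^3 + 1075x^2 + 1070x + 3904/3

order-1 term: 10x^5 + 75x^4 - (200/3)x^3 + 125x^2 - 40x + 35/3
order-2 term: 25x^4 + 300x^3 + 475x^2 - 350x + 1205/3
order-3 term: (100/3)x^3 + 450x^2 + 1150x + 200
order-4 term: 25x^2 + 300x + 1825/3
order-5 term: 10x + 75
order-6 term: 5/3
the series for exp(Δ + ∇ ∘ D) f terminates at order 6
exp(Δ + ∇ ∘ D) f = (5/3)x^6 + 10x^5 + 100x^4 + (800/3)x^3 + 1075x^2 + 1070x + 3904/3


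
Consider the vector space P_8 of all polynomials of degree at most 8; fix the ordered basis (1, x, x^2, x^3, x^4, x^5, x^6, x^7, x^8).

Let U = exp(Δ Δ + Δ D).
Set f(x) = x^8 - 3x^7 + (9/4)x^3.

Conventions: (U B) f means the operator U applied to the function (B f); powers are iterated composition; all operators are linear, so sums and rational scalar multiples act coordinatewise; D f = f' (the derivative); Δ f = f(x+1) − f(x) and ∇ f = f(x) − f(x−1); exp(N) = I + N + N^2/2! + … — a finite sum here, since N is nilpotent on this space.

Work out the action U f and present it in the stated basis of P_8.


the image equals g(x) = x^8 - 3x^7 + 112x^6 + 252x^5 + 3675x^4 + (60769/4)x^3 + 56819x^2 + 129653x + 573477/4

order-1 term: 112x^6 + 252x^5 + 315x^4 + 70x^3 - 301x^2 - 337x - 467/4
order-2 term: 3360x^4 + 15120x^3 + 30240x^2 + 29190x + 10766
order-3 term: 26880x^2 + 100800x + 105840
order-4 term: 26880
the series for exp(Δ Δ + Δ D) f terminates at order 4
exp(Δ Δ + Δ D) f = x^8 - 3x^7 + 112x^6 + 252x^5 + 3675x^4 + (60769/4)x^3 + 56819x^2 + 129653x + 573477/4


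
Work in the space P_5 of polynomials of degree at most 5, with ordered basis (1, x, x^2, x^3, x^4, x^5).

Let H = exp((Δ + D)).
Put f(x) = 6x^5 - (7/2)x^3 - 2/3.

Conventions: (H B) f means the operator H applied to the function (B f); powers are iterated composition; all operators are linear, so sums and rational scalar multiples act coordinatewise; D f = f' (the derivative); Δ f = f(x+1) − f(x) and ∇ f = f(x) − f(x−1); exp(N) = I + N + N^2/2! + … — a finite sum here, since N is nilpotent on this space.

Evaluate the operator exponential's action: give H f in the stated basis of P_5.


the result is g(x) = 6x^5 + 60x^4 + (593/2)x^3 + 879x^2 + (3015/2)x + 6989/6

order-1 term: 60x^4 + 60x^3 + 39x^2 + (39/2)x + 5/2
order-2 term: 240x^3 + 360x^2 + 288x + 99
order-3 term: 480x^2 + 720x + 392
order-4 term: 480x + 480
order-5 term: 192
the series for exp((Δ + D)) f terminates at order 5
exp((Δ + D)) f = 6x^5 + 60x^4 + (593/2)x^3 + 879x^2 + (3015/2)x + 6989/6


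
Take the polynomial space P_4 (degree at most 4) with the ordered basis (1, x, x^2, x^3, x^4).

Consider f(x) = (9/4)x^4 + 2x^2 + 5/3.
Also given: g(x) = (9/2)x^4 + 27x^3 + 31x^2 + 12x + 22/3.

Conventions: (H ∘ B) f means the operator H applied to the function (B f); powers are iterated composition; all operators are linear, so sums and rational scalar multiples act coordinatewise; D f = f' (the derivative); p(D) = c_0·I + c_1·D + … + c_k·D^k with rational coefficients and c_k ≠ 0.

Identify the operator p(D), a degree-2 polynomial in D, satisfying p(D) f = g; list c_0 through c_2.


D^0 f = (9/4)x^4 + 2x^2 + 5/3
D^1 f = 9x^3 + 4x
D^2 f = 27x^2 + 4
matching coefficients of g against c_0 f + c_1 Df + … from the top degree down determines the c_i
solution: c_0 = 2, c_1 = 3, c_2 = 1

c_0 = 2, c_1 = 3, c_2 = 1


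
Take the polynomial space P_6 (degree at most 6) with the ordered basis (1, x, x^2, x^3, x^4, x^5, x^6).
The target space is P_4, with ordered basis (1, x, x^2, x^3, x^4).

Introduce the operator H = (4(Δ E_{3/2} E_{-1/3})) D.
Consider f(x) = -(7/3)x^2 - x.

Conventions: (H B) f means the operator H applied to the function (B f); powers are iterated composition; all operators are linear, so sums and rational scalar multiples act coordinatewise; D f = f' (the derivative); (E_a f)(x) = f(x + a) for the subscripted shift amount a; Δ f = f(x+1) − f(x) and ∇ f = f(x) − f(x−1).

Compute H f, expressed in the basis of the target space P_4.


D f = -(14/3)x - 1
E_{-1/3} D f = -(14/3)x + 5/9
E_{3/2} E_{-1/3} D f = -(14/3)x - 58/9
Δ E_{3/2} E_{-1/3} D f = -14/3
(4(Δ E_{3/2} E_{-1/3})) D f = -56/3

the image equals g(x) = -56/3


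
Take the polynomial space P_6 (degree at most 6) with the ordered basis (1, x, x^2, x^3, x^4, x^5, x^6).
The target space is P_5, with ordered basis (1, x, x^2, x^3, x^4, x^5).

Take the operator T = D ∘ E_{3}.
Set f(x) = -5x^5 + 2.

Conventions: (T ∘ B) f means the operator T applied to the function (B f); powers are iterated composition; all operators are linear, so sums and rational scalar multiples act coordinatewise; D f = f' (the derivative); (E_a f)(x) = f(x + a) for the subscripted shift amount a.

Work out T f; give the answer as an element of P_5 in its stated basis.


the image equals g(x) = -25x^4 - 300x^3 - 1350x^2 - 2700x - 2025

E_{3} f = -5x^5 - 75x^4 - 450x^3 - 1350x^2 - 2025x - 1213
D E_{3} f = -25x^4 - 300x^3 - 1350x^2 - 2700x - 2025


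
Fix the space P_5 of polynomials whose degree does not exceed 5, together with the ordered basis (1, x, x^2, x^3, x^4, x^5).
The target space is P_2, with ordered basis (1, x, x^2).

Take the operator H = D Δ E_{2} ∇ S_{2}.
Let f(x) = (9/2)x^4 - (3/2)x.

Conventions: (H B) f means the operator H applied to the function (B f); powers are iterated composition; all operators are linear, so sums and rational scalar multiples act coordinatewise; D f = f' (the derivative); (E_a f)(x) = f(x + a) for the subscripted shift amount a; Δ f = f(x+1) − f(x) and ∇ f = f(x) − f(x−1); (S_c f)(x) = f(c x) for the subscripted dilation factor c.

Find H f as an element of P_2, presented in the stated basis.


g(x) = 1728x + 3456

S_{2} f = 72x^4 - 3x
∇ S_{2} f = 288x^3 - 432x^2 + 288x - 75
E_{2} ∇ S_{2} f = 288x^3 + 1296x^2 + 2016x + 1077
Δ (E_{2} ∇ S_{2}) f = 864x^2 + 3456x + 3600
D (Δ E_{2} ∇ S_{2}) f = 1728x + 3456


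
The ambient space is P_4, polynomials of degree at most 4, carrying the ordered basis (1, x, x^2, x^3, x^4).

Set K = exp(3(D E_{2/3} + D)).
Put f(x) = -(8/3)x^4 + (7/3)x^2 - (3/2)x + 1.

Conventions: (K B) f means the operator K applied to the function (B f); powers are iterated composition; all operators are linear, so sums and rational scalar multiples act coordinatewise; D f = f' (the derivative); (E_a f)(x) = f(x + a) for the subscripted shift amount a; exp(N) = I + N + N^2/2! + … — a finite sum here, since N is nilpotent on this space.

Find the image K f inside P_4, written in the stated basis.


g(x) = -(8/3)x^4 - 64x^3 - (1913/3)x^2 - (18529/6)x - 163840/27

order-1 term: -64x^3 - 64x^2 - (44/3)x - 247/27
order-2 term: -576x^2 - 768x - 300
order-3 term: -2304x - 2304
order-4 term: -3456
the series for exp(3(D E_{2/3} + D)) f terminates at order 4
exp(3(D E_{2/3} + D)) f = -(8/3)x^4 - 64x^3 - (1913/3)x^2 - (18529/6)x - 163840/27


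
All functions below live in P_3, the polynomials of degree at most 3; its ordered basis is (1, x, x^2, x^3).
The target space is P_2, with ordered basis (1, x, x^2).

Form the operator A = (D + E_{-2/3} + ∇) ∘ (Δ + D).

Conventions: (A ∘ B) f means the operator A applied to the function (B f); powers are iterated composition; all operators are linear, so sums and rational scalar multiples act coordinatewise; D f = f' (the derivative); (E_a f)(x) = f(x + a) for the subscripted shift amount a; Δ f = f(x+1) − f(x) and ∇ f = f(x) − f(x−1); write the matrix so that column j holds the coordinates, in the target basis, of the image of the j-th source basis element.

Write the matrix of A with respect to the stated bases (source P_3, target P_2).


image of 1: 0
image of x: 2
image of x^2: 4x + 19/3
image of x^3: 6x^2 + 19x + 5/3
each image's coordinates form column j of the matrix

the matrix is [[0, 2, 19/3, 5/3]; [0, 0, 4, 19]; [0, 0, 0, 6]] (rows listed top to bottom)


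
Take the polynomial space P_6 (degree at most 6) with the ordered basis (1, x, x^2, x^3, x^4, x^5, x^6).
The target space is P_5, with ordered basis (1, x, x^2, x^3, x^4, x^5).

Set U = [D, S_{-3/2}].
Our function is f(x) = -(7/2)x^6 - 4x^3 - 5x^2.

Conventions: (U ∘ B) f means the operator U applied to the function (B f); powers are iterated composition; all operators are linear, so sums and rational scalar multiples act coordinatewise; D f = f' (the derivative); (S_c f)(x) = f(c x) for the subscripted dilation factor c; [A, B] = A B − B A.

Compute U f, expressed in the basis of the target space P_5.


the image equals g(x) = -(25515/64)x^5 + (135/2)x^2 - (75/2)x

S_{-3/2} f = -(5103/128)x^6 + (27/2)x^3 - (45/4)x^2
D S_{-3/2} f = -(15309/64)x^5 + (81/2)x^2 - (45/2)x
D f = -21x^5 - 12x^2 - 10x
S_{-3/2} D f = (5103/32)x^5 - 27x^2 + 15x
[D, S_{-3/2}] f = -(25515/64)x^5 + (135/2)x^2 - (75/2)x


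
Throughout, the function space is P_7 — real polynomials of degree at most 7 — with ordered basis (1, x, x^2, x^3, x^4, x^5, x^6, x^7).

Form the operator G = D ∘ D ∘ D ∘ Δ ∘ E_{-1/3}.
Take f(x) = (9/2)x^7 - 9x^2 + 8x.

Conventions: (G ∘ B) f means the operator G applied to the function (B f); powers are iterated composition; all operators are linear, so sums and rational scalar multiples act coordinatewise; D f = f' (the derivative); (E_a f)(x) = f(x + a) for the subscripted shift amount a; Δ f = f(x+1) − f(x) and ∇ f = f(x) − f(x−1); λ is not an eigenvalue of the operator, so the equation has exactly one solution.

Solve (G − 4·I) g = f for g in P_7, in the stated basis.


write g with unknown coordinates in the stated basis and equate coefficients in (G − 4·I) g = f
solving from the highest basis element down gives g = -(9/8)x^7 - (945/4)x^3 - (927/8)x^2 - (323/4)x - 175/16
check: G g = -945x^3 - (945/2)x^2 - 315x - 175/4
so G g − 4·g = (9/2)x^7 - 9x^2 + 8x = f ✓

the result is g(x) = -(9/8)x^7 - (945/4)x^3 - (927/8)x^2 - (323/4)x - 175/16


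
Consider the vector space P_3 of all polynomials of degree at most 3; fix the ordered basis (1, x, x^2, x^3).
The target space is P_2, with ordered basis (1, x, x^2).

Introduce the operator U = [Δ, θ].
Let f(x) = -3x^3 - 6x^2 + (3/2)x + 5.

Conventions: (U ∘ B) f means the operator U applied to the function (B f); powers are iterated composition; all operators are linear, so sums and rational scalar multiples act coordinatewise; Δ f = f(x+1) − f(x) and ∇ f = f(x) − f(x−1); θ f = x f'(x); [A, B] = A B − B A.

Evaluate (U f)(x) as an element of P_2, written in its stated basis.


θ f = -9x^3 - 12x^2 + (3/2)x
Δ θ f = -27x^2 - 51x - 39/2
Δ f = -9x^2 - 21x - 15/2
θ Δ f = -18x^2 - 21x
[Δ, θ] f = -9x^2 - 30x - 39/2

the result is g(x) = -9x^2 - 30x - 39/2


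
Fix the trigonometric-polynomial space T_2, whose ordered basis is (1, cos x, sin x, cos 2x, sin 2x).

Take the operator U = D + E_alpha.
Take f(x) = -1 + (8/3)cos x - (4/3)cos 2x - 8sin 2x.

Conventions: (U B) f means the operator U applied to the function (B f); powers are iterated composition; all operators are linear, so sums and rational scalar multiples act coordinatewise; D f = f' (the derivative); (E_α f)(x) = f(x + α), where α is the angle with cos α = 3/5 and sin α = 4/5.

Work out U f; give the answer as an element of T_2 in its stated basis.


the result is g(x) = -1 + (8/5)cos x - (24/5)sin x - (1748/75)cos 2x + (464/75)sin 2x

D f = -(8/3)sin x - 16cos 2x + (8/3)sin 2x
E_alpha f = -1 + (8/5)cos x - (32/15)sin x - (548/75)cos 2x + (88/25)sin 2x
(D + E_alpha) f = -1 + (8/5)cos x - (24/5)sin x - (1748/75)cos 2x + (464/75)sin 2x


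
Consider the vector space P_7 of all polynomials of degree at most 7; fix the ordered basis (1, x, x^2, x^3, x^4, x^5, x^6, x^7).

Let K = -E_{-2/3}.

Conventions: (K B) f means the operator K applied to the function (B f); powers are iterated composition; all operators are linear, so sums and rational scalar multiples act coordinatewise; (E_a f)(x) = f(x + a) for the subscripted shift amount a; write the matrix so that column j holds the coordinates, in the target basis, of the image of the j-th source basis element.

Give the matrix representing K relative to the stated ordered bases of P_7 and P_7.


image of 1: -1
image of x: -x + 2/3
image of x^2: -x^2 + (4/3)x - 4/9
image of x^3: -x^3 + 2x^2 - (4/3)x + 8/27
image of x^4: -x^4 + (8/3)x^3 - (8/3)x^2 + (32/27)x - 16/81
image of x^5: -x^5 + (10/3)x^4 - (40/9)x^3 + (80/27)x^2 - (80/81)x + 32/243
image of x^6: -x^6 + 4x^5 - (20/3)x^4 + (160/27)x^3 - (80/27)x^2 + (64/81)x - 64/729
image of x^7: -x^7 + (14/3)x^6 - (28/3)x^5 + (280/27)x^4 - (560/81)x^3 + (224/81)x^2 - (448/729)x + 128/2187
each image's coordinates form column j of the matrix

the matrix is [[-1, 2/3, -4/9, 8/27, -16/81, 32/243, -64/729, 128/2187]; [0, -1, 4/3, -4/3, 32/27, -80/81, 64/81, -448/729]; [0, 0, -1, 2, -8/3, 80/27, -80/27, 224/81]; [0, 0, 0, -1, 8/3, -40/9, 160/27, -560/81]; [0, 0, 0, 0, -1, 10/3, -20/3, 280/27]; [0, 0, 0, 0, 0, -1, 4, -28/3]; [0, 0, 0, 0, 0, 0, -1, 14/3]; [0, 0, 0, 0, 0, 0, 0, -1]] (rows listed top to bottom)


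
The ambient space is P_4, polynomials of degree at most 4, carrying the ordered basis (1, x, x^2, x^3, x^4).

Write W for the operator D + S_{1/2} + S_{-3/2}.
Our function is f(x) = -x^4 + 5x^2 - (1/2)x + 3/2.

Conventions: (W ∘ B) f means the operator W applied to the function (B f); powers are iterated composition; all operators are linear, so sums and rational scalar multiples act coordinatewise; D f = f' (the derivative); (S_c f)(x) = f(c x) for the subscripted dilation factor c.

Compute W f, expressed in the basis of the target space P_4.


the result is g(x) = -(41/8)x^4 - 4x^3 + (25/2)x^2 + (21/2)x + 5/2

D f = -4x^3 + 10x - 1/2
S_{1/2} f = -(1/16)x^4 + (5/4)x^2 - (1/4)x + 3/2
S_{-3/2} f = -(81/16)x^4 + (45/4)x^2 + (3/4)x + 3/2
(D + S_{1/2} + S_{-3/2}) f = -(41/8)x^4 - 4x^3 + (25/2)x^2 + (21/2)x + 5/2


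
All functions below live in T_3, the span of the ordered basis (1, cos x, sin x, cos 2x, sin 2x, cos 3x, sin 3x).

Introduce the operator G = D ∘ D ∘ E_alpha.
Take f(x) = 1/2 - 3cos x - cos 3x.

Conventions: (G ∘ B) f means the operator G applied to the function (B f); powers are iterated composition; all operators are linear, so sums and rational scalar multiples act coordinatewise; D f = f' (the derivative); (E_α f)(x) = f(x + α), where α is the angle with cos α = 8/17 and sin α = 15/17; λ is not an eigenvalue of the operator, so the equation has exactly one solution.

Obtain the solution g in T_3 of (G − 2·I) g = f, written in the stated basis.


write g with unknown coordinates in the stated basis and equate coefficients in (G − 2·I) g = f
solving from the highest basis element down gives g = -1/4 + (14/13)cos x + (5/13)sin x - (3106/21967)cos 3x - (405/21967)sin 3x
check: G g = -(11/13)cos x + (10/13)sin x - (28179/21967)cos 3x - (810/21967)sin 3x
so G g − 2·g = 1/2 - 3cos x - cos 3x = f ✓

g(x) = -1/4 + (14/13)cos x + (5/13)sin x - (3106/21967)cos 3x - (405/21967)sin 3x


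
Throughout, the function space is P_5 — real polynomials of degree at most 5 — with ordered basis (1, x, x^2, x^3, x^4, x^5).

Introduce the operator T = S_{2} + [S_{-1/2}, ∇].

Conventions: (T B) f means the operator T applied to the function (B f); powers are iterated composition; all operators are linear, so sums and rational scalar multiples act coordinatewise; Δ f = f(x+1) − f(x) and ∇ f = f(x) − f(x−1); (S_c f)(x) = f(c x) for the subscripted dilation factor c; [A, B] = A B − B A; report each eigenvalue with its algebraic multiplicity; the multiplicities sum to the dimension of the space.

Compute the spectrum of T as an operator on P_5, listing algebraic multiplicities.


image of 1: 1
image of x: 2x + 3/2
image of x^2: 4x^2 - (3/2)x - 3/4
image of x^3: 8x^3 + (9/8)x^2 + (9/8)x + 9/8
image of x^4: 16x^4 - (3/4)x^3 - (9/8)x^2 - (9/4)x - 15/16
image of x^5: 32x^5 + (15/32)x^4 + (15/16)x^3 + (45/16)x^2 + (75/32)x + 33/32
the matrix is upper triangular; its diagonal is (1, 2, 4, 8, 16, 32)
for a triangular matrix the eigenvalues are the diagonal entries, with algebraic multiplicity their repetition count

λ = 1 (multiplicity 1), λ = 2 (multiplicity 1), λ = 4 (multiplicity 1), λ = 8 (multiplicity 1), λ = 16 (multiplicity 1), λ = 32 (multiplicity 1)


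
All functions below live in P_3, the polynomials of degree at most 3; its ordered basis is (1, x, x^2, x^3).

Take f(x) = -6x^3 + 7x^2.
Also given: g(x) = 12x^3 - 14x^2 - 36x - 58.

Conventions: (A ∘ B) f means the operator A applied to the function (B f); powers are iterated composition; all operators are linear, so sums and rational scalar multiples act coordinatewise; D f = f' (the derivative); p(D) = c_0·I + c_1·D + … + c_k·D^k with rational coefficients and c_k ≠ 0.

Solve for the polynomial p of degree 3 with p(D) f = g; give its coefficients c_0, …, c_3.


D^0 f = -6x^3 + 7x^2
D^1 f = -18x^2 + 14x
D^2 f = -36x + 14
D^3 f = -36
matching coefficients of g against c_0 f + c_1 Df + … from the top degree down determines the c_i
solution: c_0 = -2, c_1 = 0, c_2 = 1, c_3 = 2

c_0 = -2, c_1 = 0, c_2 = 1, c_3 = 2


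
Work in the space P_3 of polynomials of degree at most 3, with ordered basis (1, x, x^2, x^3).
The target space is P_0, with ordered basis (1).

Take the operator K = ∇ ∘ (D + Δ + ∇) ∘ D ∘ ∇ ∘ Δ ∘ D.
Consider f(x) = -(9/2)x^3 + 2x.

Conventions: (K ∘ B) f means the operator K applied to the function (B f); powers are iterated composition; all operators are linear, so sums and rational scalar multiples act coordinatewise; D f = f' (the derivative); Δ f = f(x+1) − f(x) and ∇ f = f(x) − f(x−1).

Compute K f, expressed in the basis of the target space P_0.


g(x) = 0

D f = -(27/2)x^2 + 2
Δ D f = -27x - 27/2
∇ Δ D f = -27
D (∇ ∘ Δ ∘ D) f = 0
D (D ∘ ∇ ∘ Δ ∘ D) f = 0
Δ (D ∘ ∇ ∘ Δ ∘ D) f = 0
∇ (D ∘ ∇ ∘ Δ ∘ D) f = 0
(D + Δ + ∇) (D ∘ ∇ ∘ Δ ∘ D) f = 0
∇ (D + Δ + ∇) (D ∘ ∇ ∘ Δ ∘ D) f = 0


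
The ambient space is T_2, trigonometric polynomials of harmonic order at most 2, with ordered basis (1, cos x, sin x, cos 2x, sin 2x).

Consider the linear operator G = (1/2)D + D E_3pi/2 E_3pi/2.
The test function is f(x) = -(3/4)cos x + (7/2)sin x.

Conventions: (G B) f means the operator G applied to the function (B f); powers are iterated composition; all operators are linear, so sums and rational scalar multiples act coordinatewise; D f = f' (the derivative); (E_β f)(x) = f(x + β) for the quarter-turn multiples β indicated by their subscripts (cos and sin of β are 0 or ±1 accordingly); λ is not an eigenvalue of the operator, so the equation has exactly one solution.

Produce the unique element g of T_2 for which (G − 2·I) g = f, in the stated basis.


write g with unknown coordinates in the stated basis and equate coefficients in (G − 2·I) g = f
solving from the highest basis element down gives g = (13/17)cos x - (53/34)sin x
check: G g = (53/68)cos x + (13/34)sin x
so G g − 2·g = -(3/4)cos x + (7/2)sin x = f ✓

g(x) = (13/17)cos x - (53/34)sin x


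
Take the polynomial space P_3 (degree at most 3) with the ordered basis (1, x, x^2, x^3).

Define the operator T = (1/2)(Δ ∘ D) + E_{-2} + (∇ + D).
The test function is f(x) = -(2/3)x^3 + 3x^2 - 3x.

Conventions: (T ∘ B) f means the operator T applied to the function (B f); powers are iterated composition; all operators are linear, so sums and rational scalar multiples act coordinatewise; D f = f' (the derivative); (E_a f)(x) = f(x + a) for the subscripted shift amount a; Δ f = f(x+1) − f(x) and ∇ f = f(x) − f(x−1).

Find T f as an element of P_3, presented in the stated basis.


D f = -2x^2 + 6x - 3
Δ D f = -4x + 4
((1/2)(Δ ∘ D)) f = -2x + 2
E_{-2} f = -(2/3)x^3 + 7x^2 - 23x + 70/3
∇ f = -2x^2 + 8x - 20/3
D f = -2x^2 + 6x - 3
(∇ + D) f = -4x^2 + 14x - 29/3
((1/2)(Δ ∘ D) + E_{-2} + (∇ + D)) f = -(2/3)x^3 + 3x^2 - 11x + 47/3

g(x) = -(2/3)x^3 + 3x^2 - 11x + 47/3


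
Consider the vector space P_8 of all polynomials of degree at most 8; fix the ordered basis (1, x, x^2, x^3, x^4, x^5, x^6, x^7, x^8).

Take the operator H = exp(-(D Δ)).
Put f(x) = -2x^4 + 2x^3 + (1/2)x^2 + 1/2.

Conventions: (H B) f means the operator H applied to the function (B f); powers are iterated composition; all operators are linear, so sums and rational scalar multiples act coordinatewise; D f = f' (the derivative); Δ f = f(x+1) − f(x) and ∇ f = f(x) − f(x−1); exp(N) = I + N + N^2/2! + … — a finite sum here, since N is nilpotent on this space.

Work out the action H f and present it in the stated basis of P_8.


g(x) = -2x^4 + 2x^3 + (49/2)x^2 + 12x - 45/2

order-1 term: 24x^2 + 12x + 1
order-2 term: -24
the series for exp(-(D Δ)) f terminates at order 2
exp(-(D Δ)) f = -2x^4 + 2x^3 + (49/2)x^2 + 12x - 45/2


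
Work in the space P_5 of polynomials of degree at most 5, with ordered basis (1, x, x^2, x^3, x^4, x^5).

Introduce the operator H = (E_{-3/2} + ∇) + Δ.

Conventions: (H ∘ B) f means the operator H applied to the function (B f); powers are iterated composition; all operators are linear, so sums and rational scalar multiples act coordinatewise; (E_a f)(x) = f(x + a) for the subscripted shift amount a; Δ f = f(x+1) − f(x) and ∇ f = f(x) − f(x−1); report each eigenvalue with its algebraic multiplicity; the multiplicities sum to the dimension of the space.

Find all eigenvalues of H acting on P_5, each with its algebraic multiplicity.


λ = 1 (multiplicity 6)

image of 1: 1
image of x: x + 1/2
image of x^2: x^2 + x + 9/4
image of x^3: x^3 + (3/2)x^2 + (27/4)x - 11/8
image of x^4: x^4 + 2x^3 + (27/2)x^2 - (11/2)x + 81/16
image of x^5: x^5 + (5/2)x^4 + (45/2)x^3 - (55/4)x^2 + (405/16)x - 179/32
the matrix is upper triangular; its diagonal is (1, 1, 1, 1, 1, 1)
for a triangular matrix the eigenvalues are the diagonal entries, with algebraic multiplicity their repetition count


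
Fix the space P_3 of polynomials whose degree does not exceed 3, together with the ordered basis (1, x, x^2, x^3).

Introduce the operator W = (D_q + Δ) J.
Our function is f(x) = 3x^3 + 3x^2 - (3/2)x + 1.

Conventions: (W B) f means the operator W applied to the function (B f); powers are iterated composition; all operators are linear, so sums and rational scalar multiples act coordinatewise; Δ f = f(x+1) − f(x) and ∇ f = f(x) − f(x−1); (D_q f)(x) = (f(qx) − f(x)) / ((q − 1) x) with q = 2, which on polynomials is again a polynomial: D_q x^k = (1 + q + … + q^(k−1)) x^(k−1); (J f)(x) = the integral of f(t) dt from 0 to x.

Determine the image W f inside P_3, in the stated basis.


J f = (3/4)x^4 + x^3 - (3/4)x^2 + x
D_q J f = (45/4)x^3 + 7x^2 - (9/4)x + 1
Δ J f = 3x^3 + (15/2)x^2 + (9/2)x + 2
(D_q + Δ) J f = (57/4)x^3 + (29/2)x^2 + (9/4)x + 3

g(x) = (57/4)x^3 + (29/2)x^2 + (9/4)x + 3


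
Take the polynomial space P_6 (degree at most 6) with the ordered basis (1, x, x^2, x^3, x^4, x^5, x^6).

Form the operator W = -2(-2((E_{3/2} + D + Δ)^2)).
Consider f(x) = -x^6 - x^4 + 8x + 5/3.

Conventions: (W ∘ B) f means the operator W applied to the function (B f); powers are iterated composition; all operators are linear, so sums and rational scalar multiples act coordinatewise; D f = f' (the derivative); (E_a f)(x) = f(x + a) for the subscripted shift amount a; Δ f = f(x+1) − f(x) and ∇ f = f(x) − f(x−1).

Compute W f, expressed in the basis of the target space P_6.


E_{3/2} f = -x^6 - 9x^5 - (139/4)x^4 - (147/2)x^3 - (1431/16)x^2 - (817/16)x - 535/192
D f = -6x^5 - 4x^3 + 8
Δ f = -6x^5 - 15x^4 - 24x^3 - 21x^2 - 10x + 6
(E_{3/2} + D + Δ) f = -x^6 - 21x^5 - (199/4)x^4 - (203/2)x^3 - (1767/16)x^2 - (977/16)x + 2153/192
E_{3/2} (E_{3/2} + D + Δ) f = -x^6 - 30x^5 - 241x^4 - 940x^3 - (4047/2)x^2 - (9305/4)x - 52519/48
D (E_{3/2} + D + Δ) f = -6x^5 - 105x^4 - 199x^3 - (609/2)x^2 - (1767/8)x - 977/16
Δ (E_{3/2} + D + Δ) f = -6x^5 - 120x^4 - 429x^3 - 828x^2 - (6683/8)x - 1379/4
(E_{3/2} + D + Δ) (E_{3/2} + D + Δ) f = -x^6 - 42x^5 - 466x^4 - 1568x^3 - 3156x^2 - (6765/2)x - 35999/24
(-2((E_{3/2} + D + Δ)^2)) f = 2x^6 + 84x^5 + 932x^4 + 3136x^3 + 6312x^2 + 6765x + 35999/12
(-2(-2((E_{3/2} + D + Δ)^2))) f = -4x^6 - 168x^5 - 1864x^4 - 6272x^3 - 12624x^2 - 13530x - 35999/6

the image equals g(x) = -4x^6 - 168x^5 - 1864x^4 - 6272x^3 - 12624x^2 - 13530x - 35999/6


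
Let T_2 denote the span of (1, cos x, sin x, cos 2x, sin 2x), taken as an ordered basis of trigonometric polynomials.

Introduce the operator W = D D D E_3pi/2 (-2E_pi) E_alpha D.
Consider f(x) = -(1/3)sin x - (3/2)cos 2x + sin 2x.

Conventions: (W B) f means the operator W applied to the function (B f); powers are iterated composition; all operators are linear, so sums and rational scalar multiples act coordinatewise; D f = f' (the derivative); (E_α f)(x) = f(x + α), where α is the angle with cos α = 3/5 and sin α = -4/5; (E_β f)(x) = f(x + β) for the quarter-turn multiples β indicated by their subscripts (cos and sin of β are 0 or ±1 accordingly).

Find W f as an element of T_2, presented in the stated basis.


D f = -(1/3)cos x + 2cos 2x + 3sin 2x
E_alpha D f = -(1/5)cos x - (4/15)sin x - (86/25)cos 2x + (27/25)sin 2x
E_pi (E_alpha D) f = (1/5)cos x + (4/15)sin x - (86/25)cos 2x + (27/25)sin 2x
(-2E_pi) (E_alpha D) f = -(2/5)cos x - (8/15)sin x + (172/25)cos 2x - (54/25)sin 2x
E_3pi/2 (-2E_pi) (E_alpha D) f = (8/15)cos x - (2/5)sin x - (172/25)cos 2x + (54/25)sin 2x
D E_3pi/2 (-2E_pi) (E_alpha D) f = -(2/5)cos x - (8/15)sin x + (108/25)cos 2x + (344/25)sin 2x
D D E_3pi/2 (-2E_pi) (E_alpha D) f = -(8/15)cos x + (2/5)sin x + (688/25)cos 2x - (216/25)sin 2x
D (D D E_3pi/2) (-2E_pi) (E_alpha D) f = (2/5)cos x + (8/15)sin x - (432/25)cos 2x - (1376/25)sin 2x

g(x) = (2/5)cos x + (8/15)sin x - (432/25)cos 2x - (1376/25)sin 2x


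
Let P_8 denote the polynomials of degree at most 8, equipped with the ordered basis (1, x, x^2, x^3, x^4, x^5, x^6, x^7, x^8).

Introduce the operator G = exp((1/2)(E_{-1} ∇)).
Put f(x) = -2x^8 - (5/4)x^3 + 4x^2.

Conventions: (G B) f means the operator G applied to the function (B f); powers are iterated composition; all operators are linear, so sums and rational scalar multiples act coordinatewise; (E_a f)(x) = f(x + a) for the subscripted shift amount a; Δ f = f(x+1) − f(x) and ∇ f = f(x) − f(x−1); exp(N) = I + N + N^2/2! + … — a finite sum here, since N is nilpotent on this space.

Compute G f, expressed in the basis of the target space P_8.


the image equals g(x) = -2x^8 - 8x^7 + 70x^6 - 154x^5 - (2275/4)x^4 + (14317/4)x^3 - (11495/2)x^2 - (6123/16)x + 719619/128

order-1 term: -8x^7 + 84x^6 - 392x^5 + 1050x^4 - 1736x^3 + (14097/8)x^2 - (8051/8)x + 1957/8
order-2 term: -14x^6 + 252x^5 - 1925x^4 + 7980x^3 - 18914x^2 + (388401/16)x - 210619/16
order-3 term: -14x^5 + 315x^4 - 2870x^3 + 13230x^2 - 30842x + 930379/32
order-4 term: -(35/4)x^4 + 210x^3 - (3815/2)x^2 + 7770x - 95781/8
order-5 term: -(7/2)x^3 + (315/4)x^2 - 595x + 12075/8
order-6 term: -(7/8)x^2 + (63/4)x - 1141/16
order-7 term: -(1/8)x + 21/16
order-8 term: -1/128
the series for exp((1/2)(E_{-1} ∇)) f terminates at order 8
exp((1/2)(E_{-1} ∇)) f = -2x^8 - 8x^7 + 70x^6 - 154x^5 - (2275/4)x^4 + (14317/4)x^3 - (11495/2)x^2 - (6123/16)x + 719619/128


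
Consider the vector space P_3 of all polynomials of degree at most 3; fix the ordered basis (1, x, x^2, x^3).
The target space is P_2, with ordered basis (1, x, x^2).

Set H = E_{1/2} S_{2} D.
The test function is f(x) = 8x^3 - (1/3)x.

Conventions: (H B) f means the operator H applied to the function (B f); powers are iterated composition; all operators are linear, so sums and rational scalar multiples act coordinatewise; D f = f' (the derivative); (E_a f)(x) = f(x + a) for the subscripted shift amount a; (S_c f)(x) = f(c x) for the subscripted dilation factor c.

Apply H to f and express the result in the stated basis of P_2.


the image equals g(x) = 96x^2 + 96x + 71/3

D f = 24x^2 - 1/3
S_{2} D f = 96x^2 - 1/3
E_{1/2} S_{2} D f = 96x^2 + 96x + 71/3


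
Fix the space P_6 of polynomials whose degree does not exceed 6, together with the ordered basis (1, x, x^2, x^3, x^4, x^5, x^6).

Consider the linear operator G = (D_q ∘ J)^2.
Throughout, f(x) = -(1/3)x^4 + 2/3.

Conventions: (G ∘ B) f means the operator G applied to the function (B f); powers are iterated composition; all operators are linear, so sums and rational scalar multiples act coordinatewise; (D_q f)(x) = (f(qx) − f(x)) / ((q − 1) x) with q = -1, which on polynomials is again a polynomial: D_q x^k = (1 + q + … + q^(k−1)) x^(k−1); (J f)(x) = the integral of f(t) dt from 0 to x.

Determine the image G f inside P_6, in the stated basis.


g(x) = -(1/75)x^4 + 2/3

J f = -(1/15)x^5 + (2/3)x
D_q J f = -(1/15)x^4 + 2/3
J (D_q ∘ J) f = -(1/75)x^5 + (2/3)x
D_q J (D_q ∘ J) f = -(1/75)x^4 + 2/3


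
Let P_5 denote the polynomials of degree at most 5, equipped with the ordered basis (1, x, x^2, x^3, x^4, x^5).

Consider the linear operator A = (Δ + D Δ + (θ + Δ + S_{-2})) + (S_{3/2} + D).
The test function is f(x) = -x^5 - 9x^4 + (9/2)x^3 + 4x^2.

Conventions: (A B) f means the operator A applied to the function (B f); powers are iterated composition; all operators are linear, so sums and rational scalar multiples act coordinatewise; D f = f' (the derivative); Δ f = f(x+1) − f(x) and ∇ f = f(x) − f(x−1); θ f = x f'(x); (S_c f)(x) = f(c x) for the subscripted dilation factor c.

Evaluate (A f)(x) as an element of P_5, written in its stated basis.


g(x) = (621/32)x^5 - (3849/16)x^4 - (2485/16)x^3 - (385/2)x^2 - 132x - 45/2

Δ f = -5x^4 - 46x^3 - (101/2)x^2 - (39/2)x - 3/2
Δ f = -5x^4 - 46x^3 - (101/2)x^2 - (39/2)x - 3/2
D Δ f = -20x^3 - 138x^2 - 101x - 39/2
θ f = -5x^5 - 36x^4 + (27/2)x^3 + 8x^2
Δ f = -5x^4 - 46x^3 - (101/2)x^2 - (39/2)x - 3/2
S_{-2} f = 32x^5 - 144x^4 - 36x^3 + 16x^2
(θ + Δ + S_{-2}) f = 27x^5 - 185x^4 - (137/2)x^3 - (53/2)x^2 - (39/2)x - 3/2
(Δ + D Δ + (θ + Δ + S_{-2})) f = 27x^5 - 190x^4 - (269/2)x^3 - 215x^2 - 140x - 45/2
S_{3/2} f = -(243/32)x^5 - (729/16)x^4 + (243/16)x^3 + 9x^2
D f = -5x^4 - 36x^3 + (27/2)x^2 + 8x
(S_{3/2} + D) f = -(243/32)x^5 - (809/16)x^4 - (333/16)x^3 + (45/2)x^2 + 8x
((Δ + D Δ + (θ + Δ + S_{-2})) + (S_{3/2} + D)) f = (621/32)x^5 - (3849/16)x^4 - (2485/16)x^3 - (385/2)x^2 - 132x - 45/2


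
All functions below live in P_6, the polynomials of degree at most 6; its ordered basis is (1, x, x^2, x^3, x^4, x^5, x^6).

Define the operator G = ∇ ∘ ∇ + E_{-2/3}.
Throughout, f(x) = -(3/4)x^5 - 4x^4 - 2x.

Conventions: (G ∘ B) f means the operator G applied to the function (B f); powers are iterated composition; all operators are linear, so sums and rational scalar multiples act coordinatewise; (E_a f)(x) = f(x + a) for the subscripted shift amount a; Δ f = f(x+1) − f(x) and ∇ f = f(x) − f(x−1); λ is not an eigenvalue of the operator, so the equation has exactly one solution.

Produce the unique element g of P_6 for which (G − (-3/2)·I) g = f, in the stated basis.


write g with unknown coordinates in the stated basis and equate coefficients in (G − (-3/2)·I) g = f
solving from the highest basis element down gives g = -(3/10)x^5 - 2x^4 + (4/5)x^3 + (1084/225)x^2 - (41198/3375)x + 30226/16875
check: G g = -(3/10)x^5 - x^4 - (6/5)x^3 - (542/75)x^2 + (18349/1125)x - 15113/5625
so G g − (-3/2)·g = -(3/4)x^5 - 4x^4 - 2x = f ✓

the result is g(x) = -(3/10)x^5 - 2x^4 + (4/5)x^3 + (1084/225)x^2 - (41198/3375)x + 30226/16875


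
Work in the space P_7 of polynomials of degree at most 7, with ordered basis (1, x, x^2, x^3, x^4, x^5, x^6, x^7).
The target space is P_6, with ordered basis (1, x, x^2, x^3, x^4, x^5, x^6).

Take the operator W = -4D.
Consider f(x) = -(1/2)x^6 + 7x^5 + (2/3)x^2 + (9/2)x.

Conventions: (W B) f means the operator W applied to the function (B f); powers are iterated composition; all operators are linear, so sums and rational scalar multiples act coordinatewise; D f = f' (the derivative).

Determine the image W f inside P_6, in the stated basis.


D f = -3x^5 + 35x^4 + (4/3)x + 9/2
(-4D) f = 12x^5 - 140x^4 - (16/3)x - 18

the result is g(x) = 12x^5 - 140x^4 - (16/3)x - 18


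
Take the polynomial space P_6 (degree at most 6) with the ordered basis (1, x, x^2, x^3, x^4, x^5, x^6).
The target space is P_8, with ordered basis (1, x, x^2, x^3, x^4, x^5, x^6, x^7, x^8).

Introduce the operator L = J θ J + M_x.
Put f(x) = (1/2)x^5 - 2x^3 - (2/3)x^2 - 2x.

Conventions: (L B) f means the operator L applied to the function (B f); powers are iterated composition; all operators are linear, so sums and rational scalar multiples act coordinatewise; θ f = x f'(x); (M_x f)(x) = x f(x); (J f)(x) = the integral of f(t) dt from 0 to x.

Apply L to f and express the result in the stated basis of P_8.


J f = (1/12)x^6 - (1/2)x^4 - (2/9)x^3 - x^2
θ J f = (1/2)x^6 - 2x^4 - (2/3)x^3 - 2x^2
J θ J f = (1/14)x^7 - (2/5)x^5 - (1/6)x^4 - (2/3)x^3
M_x f = (1/2)x^6 - 2x^4 - (2/3)x^3 - 2x^2
(J θ J + M_x) f = (1/14)x^7 + (1/2)x^6 - (2/5)x^5 - (13/6)x^4 - (4/3)x^3 - 2x^2

g(x) = (1/14)x^7 + (1/2)x^6 - (2/5)x^5 - (13/6)x^4 - (4/3)x^3 - 2x^2


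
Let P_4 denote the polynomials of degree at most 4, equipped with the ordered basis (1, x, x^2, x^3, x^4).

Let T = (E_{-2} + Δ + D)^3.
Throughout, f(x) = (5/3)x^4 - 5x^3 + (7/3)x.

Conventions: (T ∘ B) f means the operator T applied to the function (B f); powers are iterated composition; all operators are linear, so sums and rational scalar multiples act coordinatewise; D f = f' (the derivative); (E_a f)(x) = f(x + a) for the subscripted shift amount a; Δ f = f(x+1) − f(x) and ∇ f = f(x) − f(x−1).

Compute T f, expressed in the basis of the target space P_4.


E_{-2} f = (5/3)x^4 - (55/3)x^3 + 70x^2 - 111x + 62
Δ f = (20/3)x^3 - 5x^2 - (25/3)x - 1
D f = (20/3)x^3 - 15x^2 + 7/3
(E_{-2} + Δ + D) f = (5/3)x^4 - 5x^3 + 50x^2 - (358/3)x + 190/3
E_{-2} (E_{-2} + Δ + D) f = (5/3)x^4 - (55/3)x^3 + 120x^2 - (1298/3)x + 1706/3
Δ (E_{-2} + Δ + D) f = (20/3)x^3 - 5x^2 + (275/3)x - 218/3
D (E_{-2} + Δ + D) f = (20/3)x^3 - 15x^2 + 100x - 358/3
(E_{-2} + Δ + D) (E_{-2} + Δ + D) f = (5/3)x^4 - 5x^3 + 100x^2 - 241x + 1130/3
E_{-2} (E_{-2} + Δ + D) (E_{-2} + Δ + D) f = (5/3)x^4 - (55/3)x^3 + 170x^2 - (2263/3)x + 3976/3
Δ (E_{-2} + Δ + D) (E_{-2} + Δ + D) f = (20/3)x^3 - 5x^2 + (575/3)x - 433/3
D (E_{-2} + Δ + D) (E_{-2} + Δ + D) f = (20/3)x^3 - 15x^2 + 200x - 241
(E_{-2} + Δ + D) (E_{-2} + Δ + D) (E_{-2} + Δ + D) f = (5/3)x^4 - 5x^3 + 150x^2 - (1088/3)x + 940

the result is g(x) = (5/3)x^4 - 5x^3 + 150x^2 - (1088/3)x + 940
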